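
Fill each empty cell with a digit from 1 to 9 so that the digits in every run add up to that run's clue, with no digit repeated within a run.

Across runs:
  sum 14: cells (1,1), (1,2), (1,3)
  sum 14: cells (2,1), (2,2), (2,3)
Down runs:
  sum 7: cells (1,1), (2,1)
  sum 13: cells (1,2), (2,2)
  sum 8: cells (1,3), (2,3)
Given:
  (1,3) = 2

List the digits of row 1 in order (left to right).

4 8 2

(2,3) = 8 − 2 = 6 completes the 8 down.
No cell is forced outright now. (2,2) can only be 5 or 7 (the digits allowed by both its 14 across and its 13 down). If (2,2) = 7: then (1,2) would have to be in {3,4,5,7,8,9} for the 14 across but in {6} for the 13 down — contradiction. So (2,2) = 5.
(1,2) = 13 − 5 = 8 completes the 13 down.
(2,1) = 14 − 11 = 3 completes the 14 across.
(1,1) = 14 − 10 = 4 completes the 14 across.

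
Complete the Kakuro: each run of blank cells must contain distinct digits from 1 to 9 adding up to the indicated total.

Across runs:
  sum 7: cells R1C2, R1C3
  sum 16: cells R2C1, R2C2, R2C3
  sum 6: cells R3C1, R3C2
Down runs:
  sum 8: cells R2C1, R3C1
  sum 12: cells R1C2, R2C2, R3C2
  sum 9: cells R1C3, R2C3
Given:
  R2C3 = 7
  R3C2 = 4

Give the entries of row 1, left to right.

5 2

R1C3 = 9 − 7 = 2 completes the 9 down.
R3C1 = 6 − 4 = 2 completes the 6 across.
R1C2 = 7 − 2 = 5 completes the 7 across.
R2C1 = 8 − 2 = 6 completes the 8 down.
R2C2 = 16 − 13 = 3 completes the 16 across.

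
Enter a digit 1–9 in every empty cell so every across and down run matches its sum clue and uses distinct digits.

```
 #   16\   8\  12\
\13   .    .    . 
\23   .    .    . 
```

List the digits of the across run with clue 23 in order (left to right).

9 6 8

23 in 3 cells must be {6,8,9}; 16 in 2 cells must be {7,9}.
The 23 across and the 16 down share only 9, so R2C1 = 9.
Given what's placed, R2C2 must be 6 to fit the 23 across and 8 down.
R2C3 = 23 − 15 = 8 completes the 23 across.
R1C1 = 16 − 9 = 7 completes the 16 down.
R1C2 = 8 − 6 = 2 completes the 8 down.
R1C3 = 13 − 9 = 4 completes the 13 across.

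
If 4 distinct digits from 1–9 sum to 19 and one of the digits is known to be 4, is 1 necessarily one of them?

No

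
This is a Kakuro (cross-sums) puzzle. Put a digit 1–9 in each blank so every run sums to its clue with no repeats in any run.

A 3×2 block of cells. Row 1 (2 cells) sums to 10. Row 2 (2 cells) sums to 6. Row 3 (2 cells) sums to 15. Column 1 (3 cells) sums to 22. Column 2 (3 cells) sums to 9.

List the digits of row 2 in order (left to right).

5, 1

The 6 across and the 22 down share only 5, so (2,1) = 5.
(2,2) = 6 − 5 = 1 completes the 6 across.
Given what's placed, (3,2) must be 6 to fit the 15 across and 9 down.
(1,2) = 9 − 7 = 2 completes the 9 down.
(3,1) = 15 − 6 = 9 completes the 15 across.
(1,1) = 10 − 2 = 8 completes the 10 across.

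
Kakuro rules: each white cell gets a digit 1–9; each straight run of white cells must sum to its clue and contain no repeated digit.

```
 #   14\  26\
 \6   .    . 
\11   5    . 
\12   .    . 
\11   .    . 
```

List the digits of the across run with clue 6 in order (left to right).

R2C2 = 11 − 5 = 6 completes the 11 across.
No cell is forced outright now. R1C2 can only be 4 or 5 (the digits allowed by both its 6 across and its 26 down). If R1C2 = 5: that forces R1C1 = 1, after which R3C1 would have to be in {3,4,5,7,8,9} for the 12 across but in {2,6} for the 14 down — contradiction. So R1C2 = 4.
R1C1 = 6 − 4 = 2 completes the 6 across.
No cell is forced outright now. R3C1 can only be 3 or 4 (the digits allowed by both its 12 across and its 14 down). If R3C1 = 4: then R3C2 would have to be in {8} for the 12 across but in {7,9} for the 26 down — contradiction. So R3C1 = 3.
R3C2 = 12 − 3 = 9 completes the 12 across.
R4C1 = 14 − 10 = 4 completes the 14 down.
R4C2 = 11 − 4 = 7 completes the 11 across.

2 4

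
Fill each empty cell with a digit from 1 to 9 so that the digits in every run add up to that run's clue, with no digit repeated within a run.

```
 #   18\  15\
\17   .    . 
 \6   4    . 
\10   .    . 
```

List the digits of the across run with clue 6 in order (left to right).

4 2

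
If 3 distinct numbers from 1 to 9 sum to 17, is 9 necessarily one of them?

No

Counterexample: {2,7,8} sums to 17 without using 9.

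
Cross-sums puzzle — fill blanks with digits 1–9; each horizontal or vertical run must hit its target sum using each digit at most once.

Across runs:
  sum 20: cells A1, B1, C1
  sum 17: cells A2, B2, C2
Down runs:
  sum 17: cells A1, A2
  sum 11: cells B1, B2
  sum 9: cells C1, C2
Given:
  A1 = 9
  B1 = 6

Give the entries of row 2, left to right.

17 in 2 cells must be {8,9}.
C1 = 20 − 15 = 5 completes the 20 across.
A2 = 17 − 9 = 8 completes the 17 down.
B2 = 11 − 6 = 5 completes the 11 down.
C2 = 17 − 13 = 4 completes the 17 across.

8, 5, 4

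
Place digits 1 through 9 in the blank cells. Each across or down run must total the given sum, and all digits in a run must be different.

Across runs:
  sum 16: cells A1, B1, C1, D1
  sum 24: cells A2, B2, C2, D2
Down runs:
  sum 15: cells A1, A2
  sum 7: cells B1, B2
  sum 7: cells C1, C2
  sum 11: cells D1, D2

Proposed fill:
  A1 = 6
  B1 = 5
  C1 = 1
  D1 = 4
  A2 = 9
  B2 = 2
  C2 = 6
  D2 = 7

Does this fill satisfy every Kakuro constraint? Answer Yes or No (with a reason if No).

Across: 6+5+1+4=16; 9+2+6+7=24. Down: 6+9=15; 5+2=7; 1+6=7; 4+7=11. No digit repeats within any run.

Yes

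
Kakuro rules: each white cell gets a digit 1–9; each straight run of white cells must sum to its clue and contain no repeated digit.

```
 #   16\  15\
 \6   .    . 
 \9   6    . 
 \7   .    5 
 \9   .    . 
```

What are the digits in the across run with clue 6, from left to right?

5 1

R2C2 = 9 − 6 = 3 completes the 9 across.
R3C1 = 7 − 5 = 2 completes the 7 across.
R1C2 = 1: the only remaining digit allowed by both the 6 across and the 15 down.
R4C2 = 15 − 9 = 6 completes the 15 down.
R1C1 = 6 − 1 = 5 completes the 6 across.
R4C1 = 9 − 6 = 3 completes the 9 across.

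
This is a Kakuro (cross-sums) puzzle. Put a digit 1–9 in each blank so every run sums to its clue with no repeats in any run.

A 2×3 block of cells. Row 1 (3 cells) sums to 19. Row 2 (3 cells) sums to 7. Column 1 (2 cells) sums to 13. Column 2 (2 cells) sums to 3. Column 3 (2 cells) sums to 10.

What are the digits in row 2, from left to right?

4, 1, 2

7 in 3 cells must be {1,2,4}; 3 in 2 cells must be {1,2}.
The 19 across and the 3 down share only 2, so (1,2) = 2.
The 7 across and the 13 down share only 4, so (2,1) = 4.
(2,2) = 3 − 2 = 1 completes the 3 down.
(2,3) = 7 − 5 = 2 completes the 7 across.
(1,1) = 13 − 4 = 9 completes the 13 down.
(1,3) = 19 − 11 = 8 completes the 19 across.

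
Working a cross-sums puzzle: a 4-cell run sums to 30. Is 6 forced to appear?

Yes

The only way to make 30 from 4 distinct digits is {6,7,8,9}, which contains 6.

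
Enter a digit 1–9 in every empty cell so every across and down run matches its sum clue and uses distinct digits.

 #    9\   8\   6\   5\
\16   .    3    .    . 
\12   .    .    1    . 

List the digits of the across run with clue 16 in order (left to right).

R1C3 = 6 − 1 = 5 completes the 6 down.
R2C2 = 8 − 3 = 5 completes the 8 down.
Nothing is forced directly, so branch on R2C1, whose candidates are 2 or 4. If R2C1 = 4: then R1C1 would have to be in {1,2,6,7} for the 16 across but in {5} for the 9 down — contradiction. So R2C1 = 2.
R1C1 = 9 − 2 = 7 completes the 9 down.
R1C4 = 16 − 15 = 1 completes the 16 across.
R2C4 = 12 − 8 = 4 completes the 12 across.

7 3 5 1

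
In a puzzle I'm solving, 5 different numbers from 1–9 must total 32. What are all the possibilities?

{2,6,7,8,9}; {3,5,7,8,9}; {4,5,6,8,9}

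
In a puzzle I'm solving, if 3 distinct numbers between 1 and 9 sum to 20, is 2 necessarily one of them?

No

Counterexample: {3,8,9} sums to 20 without using 2.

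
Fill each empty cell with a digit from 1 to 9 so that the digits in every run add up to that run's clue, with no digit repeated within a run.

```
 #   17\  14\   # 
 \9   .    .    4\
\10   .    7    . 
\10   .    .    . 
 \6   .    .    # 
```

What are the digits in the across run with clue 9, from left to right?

4 in 2 cells must be {1,3}.
Given what's placed, R2C3 must be 1 to fit the 10 across and 4 down.
R3C3 = 4 − 1 = 3 completes the 4 down.
R2C1 = 10 − 8 = 2 completes the 10 across.
Nothing is forced directly, so branch on R4C1, whose candidates are 1 or 4 or 5. If R4C1 = 1: then R4C2 would have to be in {5} for the 6 across but in {1,2,4} for the 14 down — contradiction. If R4C1 = 5: that forces R4C2 = 1, R3C2 = 2, R1C2 = 4, after which R3C1 would have to be in {5} for the 10 across but in {1,3,4,6,7,9} for the 17 down — contradiction. So R4C1 = 4.
R4C2 = 6 − 4 = 2 completes the 6 across.
Given what's placed, R3C2 must be 1 to fit the 10 across and 14 down.
R1C2 = 14 − 10 = 4 completes the 14 down.
R3C1 = 10 − 4 = 6 completes the 10 across.
R1C1 = 9 − 4 = 5 completes the 9 across.

5 4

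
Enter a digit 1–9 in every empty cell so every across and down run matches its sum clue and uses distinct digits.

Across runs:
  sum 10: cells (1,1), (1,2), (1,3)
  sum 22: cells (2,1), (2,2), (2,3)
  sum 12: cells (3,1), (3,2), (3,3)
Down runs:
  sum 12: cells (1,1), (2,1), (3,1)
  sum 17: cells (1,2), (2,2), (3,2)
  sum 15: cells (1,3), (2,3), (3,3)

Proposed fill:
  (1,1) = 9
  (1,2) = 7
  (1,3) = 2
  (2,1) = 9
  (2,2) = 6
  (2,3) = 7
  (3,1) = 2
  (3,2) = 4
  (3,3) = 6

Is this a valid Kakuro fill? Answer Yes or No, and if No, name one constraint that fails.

No — the across run (1,1)–(1,3) sums to 18, not 10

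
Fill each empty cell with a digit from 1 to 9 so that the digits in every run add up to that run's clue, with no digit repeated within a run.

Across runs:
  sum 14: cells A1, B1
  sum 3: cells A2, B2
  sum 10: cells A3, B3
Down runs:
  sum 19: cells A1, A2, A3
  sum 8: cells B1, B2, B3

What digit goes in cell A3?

3 in 2 cells must be {1,2}.
The 14 across and the 8 down share only 5, so B1 = 5.
The 3 across and the 19 down share only 2, so A2 = 2.
B2 = 3 − 2 = 1 completes the 3 across.
B3 = 8 − 6 = 2 completes the 8 down.
A1 = 14 − 5 = 9 completes the 14 across.
A3 = 10 − 2 = 8 completes the 10 across.

8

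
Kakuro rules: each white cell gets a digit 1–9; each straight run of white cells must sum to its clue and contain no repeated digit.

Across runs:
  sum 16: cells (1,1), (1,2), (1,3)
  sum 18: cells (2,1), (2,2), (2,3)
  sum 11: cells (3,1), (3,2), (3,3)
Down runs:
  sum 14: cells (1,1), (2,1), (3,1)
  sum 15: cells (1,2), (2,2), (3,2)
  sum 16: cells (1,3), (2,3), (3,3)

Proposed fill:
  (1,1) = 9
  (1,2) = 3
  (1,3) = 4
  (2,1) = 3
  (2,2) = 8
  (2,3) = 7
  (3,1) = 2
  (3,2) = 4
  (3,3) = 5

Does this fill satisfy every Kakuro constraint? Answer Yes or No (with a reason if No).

Across: 9+3+4=16; 3+8+7=18; 2+4+5=11. Down: 9+3+2=14; 3+8+4=15; 4+7+5=16. No digit repeats within any run.

Yes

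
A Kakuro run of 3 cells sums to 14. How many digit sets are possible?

8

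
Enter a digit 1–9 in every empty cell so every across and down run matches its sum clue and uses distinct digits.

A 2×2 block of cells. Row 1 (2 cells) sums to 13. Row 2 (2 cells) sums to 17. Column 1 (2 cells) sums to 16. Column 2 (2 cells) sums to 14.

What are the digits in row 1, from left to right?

7 6

17 in 2 cells must be {8,9}; 16 in 2 cells must be {7,9}.
The 17 across and the 16 down share only 9, so (2,1) = 9.
(2,2) = 17 − 9 = 8 completes the 17 across.
(1,1) = 16 − 9 = 7 completes the 16 down.
(1,2) = 13 − 7 = 6 completes the 13 across.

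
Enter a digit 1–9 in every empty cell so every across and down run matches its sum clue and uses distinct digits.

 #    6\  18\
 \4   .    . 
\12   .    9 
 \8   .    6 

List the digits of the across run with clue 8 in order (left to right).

4 in 2 cells must be {1,3}; 6 in 3 cells must be {1,2,3}.
R1C2 = 18 − 15 = 3 completes the 18 down.
R2C1 = 12 − 9 = 3 completes the 12 across.
R3C1 = 8 − 6 = 2 completes the 8 across.
R1C1 = 4 − 3 = 1 completes the 4 across.

2 6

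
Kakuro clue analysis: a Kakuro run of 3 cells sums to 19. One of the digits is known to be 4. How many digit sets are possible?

2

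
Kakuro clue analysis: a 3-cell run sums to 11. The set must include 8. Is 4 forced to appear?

No

The only way to make 11 from 3 distinct digits under that restriction is {1,2,8}, which does not contain 4.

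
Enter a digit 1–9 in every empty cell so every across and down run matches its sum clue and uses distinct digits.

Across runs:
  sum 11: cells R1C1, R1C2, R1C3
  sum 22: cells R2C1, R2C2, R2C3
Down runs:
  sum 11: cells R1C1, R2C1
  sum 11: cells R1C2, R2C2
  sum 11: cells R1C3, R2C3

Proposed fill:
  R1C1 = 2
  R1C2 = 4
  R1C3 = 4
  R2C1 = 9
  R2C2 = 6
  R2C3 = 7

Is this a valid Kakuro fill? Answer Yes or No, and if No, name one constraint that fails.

No — the down run R1C2–R2C2 sums to 10, not 11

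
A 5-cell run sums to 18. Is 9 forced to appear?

No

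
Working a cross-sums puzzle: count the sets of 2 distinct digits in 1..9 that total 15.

2

2 distinct digits from 1–9 sum between 3 and 17.
Enumerating: {6,9}, {7,8}.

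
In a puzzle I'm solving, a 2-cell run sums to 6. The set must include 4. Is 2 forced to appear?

The only way to make 6 from 2 distinct digits under that restriction is {2,4}, which contains 2.

Yes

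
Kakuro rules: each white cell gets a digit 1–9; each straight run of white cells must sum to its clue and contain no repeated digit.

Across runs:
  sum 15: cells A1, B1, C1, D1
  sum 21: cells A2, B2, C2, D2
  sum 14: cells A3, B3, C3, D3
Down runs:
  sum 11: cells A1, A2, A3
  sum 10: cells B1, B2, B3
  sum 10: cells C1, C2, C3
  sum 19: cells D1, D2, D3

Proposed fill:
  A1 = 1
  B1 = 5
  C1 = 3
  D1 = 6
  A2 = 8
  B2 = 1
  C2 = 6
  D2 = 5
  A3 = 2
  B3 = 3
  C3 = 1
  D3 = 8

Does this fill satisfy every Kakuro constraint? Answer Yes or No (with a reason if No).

No — the down run B1–B3 sums to 9, not 10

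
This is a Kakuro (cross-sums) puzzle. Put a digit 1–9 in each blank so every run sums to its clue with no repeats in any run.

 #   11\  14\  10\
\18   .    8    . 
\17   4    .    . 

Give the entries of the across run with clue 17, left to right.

R1C1 = 11 − 4 = 7 completes the 11 down.
R1C3 = 18 − 15 = 3 completes the 18 across.
R2C2 = 14 − 8 = 6 completes the 14 down.
R2C3 = 17 − 10 = 7 completes the 17 across.

4 6 7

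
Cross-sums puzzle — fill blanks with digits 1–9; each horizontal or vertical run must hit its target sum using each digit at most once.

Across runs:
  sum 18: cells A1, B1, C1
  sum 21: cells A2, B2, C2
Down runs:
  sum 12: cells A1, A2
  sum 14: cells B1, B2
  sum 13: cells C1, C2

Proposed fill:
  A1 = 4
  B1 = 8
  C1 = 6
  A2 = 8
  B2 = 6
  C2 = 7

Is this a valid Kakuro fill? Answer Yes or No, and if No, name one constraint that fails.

Yes

Across: 4+8+6=18; 8+6+7=21. Down: 4+8=12; 8+6=14; 6+7=13. No digit repeats within any run.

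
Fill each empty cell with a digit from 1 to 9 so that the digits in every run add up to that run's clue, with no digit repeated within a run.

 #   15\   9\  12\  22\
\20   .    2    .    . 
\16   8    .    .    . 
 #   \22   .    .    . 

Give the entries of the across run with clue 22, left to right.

6 7 9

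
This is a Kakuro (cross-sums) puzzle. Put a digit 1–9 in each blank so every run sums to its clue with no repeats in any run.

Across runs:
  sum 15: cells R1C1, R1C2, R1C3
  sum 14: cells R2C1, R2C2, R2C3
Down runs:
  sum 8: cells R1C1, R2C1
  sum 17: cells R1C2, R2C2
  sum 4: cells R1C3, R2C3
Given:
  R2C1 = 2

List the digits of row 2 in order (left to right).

17 in 2 cells must be {8,9}; 4 in 2 cells must be {1,3}.
R1C1 = 8 − 2 = 6 completes the 8 down.
R1C2 = 8: the only remaining digit allowed by both the 15 across and the 17 down.
R1C3 = 15 − 14 = 1 completes the 15 across.
R2C2 = 17 − 8 = 9 completes the 17 down.
R2C3 = 14 − 11 = 3 completes the 14 across.

2, 9, 3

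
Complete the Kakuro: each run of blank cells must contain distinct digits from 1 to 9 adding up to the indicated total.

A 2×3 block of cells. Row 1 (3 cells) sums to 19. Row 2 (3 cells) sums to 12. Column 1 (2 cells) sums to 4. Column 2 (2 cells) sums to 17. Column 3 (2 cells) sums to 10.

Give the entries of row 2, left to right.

1, 8, 3

4 in 2 cells must be {1,3}; 17 in 2 cells must be {8,9}.
The 19 across and the 4 down share only 3, so (1,1) = 3.
Given what's placed, (1,2) must be 9 to fit the 19 across and 17 down.
(1,3) = 19 − 12 = 7 completes the 19 across.
(2,1) = 4 − 3 = 1 completes the 4 down.
(2,2) = 17 − 9 = 8 completes the 17 down.
(2,3) = 12 − 9 = 3 completes the 12 across.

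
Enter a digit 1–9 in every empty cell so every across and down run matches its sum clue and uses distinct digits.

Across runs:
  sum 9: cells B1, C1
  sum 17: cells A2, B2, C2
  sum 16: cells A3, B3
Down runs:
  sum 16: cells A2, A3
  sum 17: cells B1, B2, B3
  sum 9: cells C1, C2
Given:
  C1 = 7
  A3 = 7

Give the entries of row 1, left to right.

2 7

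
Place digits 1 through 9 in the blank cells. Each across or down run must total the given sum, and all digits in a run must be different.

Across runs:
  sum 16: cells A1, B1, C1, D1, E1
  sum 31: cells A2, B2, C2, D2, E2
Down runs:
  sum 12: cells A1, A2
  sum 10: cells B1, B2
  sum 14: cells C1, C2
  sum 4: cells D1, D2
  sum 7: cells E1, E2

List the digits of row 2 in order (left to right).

9 6 8 3 5

16 in 5 cells must be {1,2,3,4,6}; 4 in 2 cells must be {1,3}.
Only 6 fits C1 under both its across sum 16 and down sum 14.
C2 = 14 − 6 = 8 completes the 14 down.
Nothing is forced directly, so branch on A1, whose candidates are 3 or 4. If A1 = 4: then A2 would have to be in {1,2,3,4,5,6,7,9} for the 31 across but in {8} for the 12 down — contradiction. So A1 = 3.
D1 = 1: the only remaining digit allowed by both the 16 across and the 4 down.
A2 = 12 − 3 = 9 completes the 12 down.
D2 = 4 − 1 = 3 completes the 4 down.
Nothing is forced directly, so branch on B1, whose candidates are 2 or 4. If B1 = 2: that forces E1 = 4, after which B2 would have to be in {4,5,6,7} for the 31 across but in {8} for the 10 down — contradiction. So B1 = 4.
E1 = 16 − 14 = 2 completes the 16 across.
B2 = 10 − 4 = 6 completes the 10 down.
E2 = 31 − 26 = 5 completes the 31 across.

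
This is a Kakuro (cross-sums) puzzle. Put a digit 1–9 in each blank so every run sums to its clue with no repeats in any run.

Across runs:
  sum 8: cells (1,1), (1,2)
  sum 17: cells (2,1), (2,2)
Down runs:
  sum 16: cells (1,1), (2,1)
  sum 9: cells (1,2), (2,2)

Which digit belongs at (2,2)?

8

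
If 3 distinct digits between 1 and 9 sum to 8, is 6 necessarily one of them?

No

Counterexample: {1,2,5} sums to 8 without using 6.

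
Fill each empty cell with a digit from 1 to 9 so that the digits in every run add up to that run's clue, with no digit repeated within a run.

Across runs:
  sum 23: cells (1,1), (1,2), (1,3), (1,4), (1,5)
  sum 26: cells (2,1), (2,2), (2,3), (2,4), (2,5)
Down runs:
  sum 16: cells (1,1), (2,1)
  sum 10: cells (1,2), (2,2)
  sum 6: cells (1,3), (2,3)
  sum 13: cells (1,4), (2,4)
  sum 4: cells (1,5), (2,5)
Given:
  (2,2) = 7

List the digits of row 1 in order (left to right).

16 in 2 cells must be {7,9}; 4 in 2 cells must be {1,3}.
(1,2) = 10 − 7 = 3 completes the 10 down.
Given what's placed, (1,5) must be 1 to fit the 23 across and 4 down.
Given what's placed, (2,1) must be 9 to fit the 26 across and 16 down.
(2,5) = 4 − 1 = 3 completes the 4 down.
(1,1) = 16 − 9 = 7 completes the 16 down.
Given what's placed, (1,3) must be 4 to fit the 23 across and 6 down.
(1,4) = 23 − 15 = 8 completes the 23 across.

7 3 4 8 1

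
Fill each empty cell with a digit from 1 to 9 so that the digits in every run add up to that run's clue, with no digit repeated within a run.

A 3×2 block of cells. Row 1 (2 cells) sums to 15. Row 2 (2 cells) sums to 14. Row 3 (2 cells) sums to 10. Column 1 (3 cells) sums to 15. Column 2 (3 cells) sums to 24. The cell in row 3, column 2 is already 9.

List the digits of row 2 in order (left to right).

24 in 3 cells must be {7,8,9}.
(2,2) = 8: the only remaining digit allowed by both the 14 across and the 24 down.
(3,1) = 10 − 9 = 1 completes the 10 across.
(1,2) = 24 − 17 = 7 completes the 24 down.
(2,1) = 14 − 8 = 6 completes the 14 across.
(1,1) = 15 − 7 = 8 completes the 15 across.

6 8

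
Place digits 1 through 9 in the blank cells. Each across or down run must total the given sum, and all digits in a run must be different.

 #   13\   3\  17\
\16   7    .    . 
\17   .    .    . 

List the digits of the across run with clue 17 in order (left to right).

6, 2, 9

3 in 2 cells must be {1,2}; 17 in 2 cells must be {8,9}.
Given what's placed, R1C2 must be 1 to fit the 16 across and 3 down.
R1C3 = 16 − 8 = 8 completes the 16 across.
R2C1 = 13 − 7 = 6 completes the 13 down.
R2C2 = 3 − 1 = 2 completes the 3 down.
R2C3 = 17 − 8 = 9 completes the 17 across.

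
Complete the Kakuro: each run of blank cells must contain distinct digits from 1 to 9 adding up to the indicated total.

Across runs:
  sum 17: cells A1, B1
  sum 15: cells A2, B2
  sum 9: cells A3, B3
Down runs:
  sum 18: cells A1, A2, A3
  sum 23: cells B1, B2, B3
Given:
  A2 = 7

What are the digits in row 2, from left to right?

7 8

17 in 2 cells must be {8,9}; 23 in 3 cells must be {6,8,9}.
B2 = 15 − 7 = 8 completes the 15 across.
Given what's placed, B3 must be 6 to fit the 9 across and 23 down.
B1 = 23 − 14 = 9 completes the 23 down.
A3 = 9 − 6 = 3 completes the 9 across.
A1 = 17 − 9 = 8 completes the 17 across.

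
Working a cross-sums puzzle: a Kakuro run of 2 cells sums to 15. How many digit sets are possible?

2 distinct digits from 1–9 sum between 3 and 17.
Enumerating: {6,9}, {7,8}.

2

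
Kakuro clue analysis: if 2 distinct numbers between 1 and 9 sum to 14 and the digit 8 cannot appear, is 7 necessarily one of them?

The only way to make 14 from 2 distinct digits under that restriction is {5,9}, which does not contain 7.

No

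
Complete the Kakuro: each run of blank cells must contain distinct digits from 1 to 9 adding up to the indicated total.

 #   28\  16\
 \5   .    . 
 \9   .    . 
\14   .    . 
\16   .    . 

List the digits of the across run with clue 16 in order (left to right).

9 7

16 in 2 cells must be {7,9}.
Only 4 fits R1C1 under both its across sum 5 and down sum 28.
R1C2 = 5 − 4 = 1 completes the 5 across.
Nothing is forced directly, so branch on R2C1, whose candidates are 7 or 8. If R2C1 = 8: then R2C2 would have to be in {1} for the 9 across but in {2,3,4,5,6,7,8,9} for the 16 down — contradiction. So R2C1 = 7.
R2C2 = 9 − 7 = 2 completes the 9 across.
R4C1 = 9: the only remaining digit allowed by both the 16 across and the 28 down.
R4C2 = 16 − 9 = 7 completes the 16 across.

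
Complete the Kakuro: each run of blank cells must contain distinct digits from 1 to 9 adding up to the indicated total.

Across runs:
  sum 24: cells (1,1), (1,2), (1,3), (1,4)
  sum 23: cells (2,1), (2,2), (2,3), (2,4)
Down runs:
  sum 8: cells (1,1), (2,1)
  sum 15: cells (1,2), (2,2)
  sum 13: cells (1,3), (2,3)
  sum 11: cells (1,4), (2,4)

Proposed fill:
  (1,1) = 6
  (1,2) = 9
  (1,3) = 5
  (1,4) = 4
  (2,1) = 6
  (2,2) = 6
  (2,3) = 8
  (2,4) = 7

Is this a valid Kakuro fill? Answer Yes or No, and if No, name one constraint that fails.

No — the down run (1,1)–(2,1) sums to 12, not 8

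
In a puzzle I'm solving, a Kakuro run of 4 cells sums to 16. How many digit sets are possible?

4 distinct digits from 1–9 sum between 10 and 30.

8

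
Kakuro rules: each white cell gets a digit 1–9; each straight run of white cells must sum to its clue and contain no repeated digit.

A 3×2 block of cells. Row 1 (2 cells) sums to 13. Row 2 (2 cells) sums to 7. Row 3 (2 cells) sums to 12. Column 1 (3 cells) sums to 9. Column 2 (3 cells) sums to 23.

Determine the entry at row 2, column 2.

6

23 in 3 cells must be {6,8,9}.
The 7 across and the 23 down share only 6, so (2,2) = 6.
(2,1) = 7 − 6 = 1 completes the 7 across.
Nothing is forced directly, so branch on (1,1), whose candidates are 5 or 6. If (1,1) = 6: then (1,2) would have to be in {7} for the 13 across but in {8,9} for the 23 down — contradiction. So (1,1) = 5.
(1,2) = 13 − 5 = 8 completes the 13 across.
(3,1) = 9 − 6 = 3 completes the 9 down.
(3,2) = 12 − 3 = 9 completes the 12 across.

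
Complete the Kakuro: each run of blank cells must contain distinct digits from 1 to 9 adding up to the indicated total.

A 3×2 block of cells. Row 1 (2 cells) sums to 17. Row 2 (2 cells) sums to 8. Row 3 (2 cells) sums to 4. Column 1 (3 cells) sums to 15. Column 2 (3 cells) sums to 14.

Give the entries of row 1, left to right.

17 in 2 cells must be {8,9}; 4 in 2 cells must be {1,3}.
Nothing is forced directly, so branch on (1,1), whose candidates are 8 or 9. If (1,1) = 9: that forces (1,2) = 8, (3,1) = 1, after which (3,2) would have to be in {3} for the 4 across but in {1,2,4,5} for the 14 down — contradiction. So (1,1) = 8.
(1,2) = 17 − 8 = 9 completes the 17 across.
Nothing is forced directly, so branch on (3,1), whose candidates are 1 or 3. If (3,1) = 3: then (2,1) would have to be in {1,2,3,5,6,7} for the 8 across but in {4} for the 15 down — contradiction. So (3,1) = 1.
(2,1) = 15 − 9 = 6 completes the 15 down.
(2,2) = 8 − 6 = 2 completes the 8 across.
(3,2) = 4 − 1 = 3 completes the 4 across.

8 9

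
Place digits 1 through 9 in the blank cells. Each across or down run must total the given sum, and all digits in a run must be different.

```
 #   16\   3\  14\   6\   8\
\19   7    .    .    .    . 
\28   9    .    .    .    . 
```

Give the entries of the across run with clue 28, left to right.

9 2 8 4 5

16 in 2 cells must be {7,9}; 3 in 2 cells must be {1,2}.
Nothing is forced directly, so branch on R1C3, whose candidates are 5 or 6. If R1C3 = 5: then R2C3 would have to be in {1,2,3,4,5,6,7,8} for the 28 across but in {9} for the 14 down — contradiction. So R1C3 = 6.
R2C3 = 14 − 6 = 8 completes the 14 down.
Nothing is forced directly, so branch on R1C2, whose candidates are 1 or 2. If R1C2 = 2: that forces R1C4 = 1, R1C5 = 3, R2C2 = 1, after which R2C4 would have to be in {3,4,6,7} for the 28 across but in {5} for the 6 down — contradiction. So R1C2 = 1.
Given what's placed, R1C4 must be 2 to fit the 19 across and 6 down.
R1C5 = 19 − 16 = 3 completes the 19 across.
R2C2 = 3 − 1 = 2 completes the 3 down.
R2C4 = 6 − 2 = 4 completes the 6 down.
R2C5 = 28 − 23 = 5 completes the 28 across.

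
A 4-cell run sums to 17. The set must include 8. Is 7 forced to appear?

No

Counterexample: {1,2,6,8} sums to 17 under that restriction without using 7.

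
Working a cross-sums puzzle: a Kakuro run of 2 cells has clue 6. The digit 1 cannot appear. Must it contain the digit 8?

No

The only way to make 6 from 2 distinct digits under that restriction is {2,4}, which does not contain 8.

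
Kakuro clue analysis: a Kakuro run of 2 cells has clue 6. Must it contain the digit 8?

No

Counterexample: {1,5} sums to 6 without using 8.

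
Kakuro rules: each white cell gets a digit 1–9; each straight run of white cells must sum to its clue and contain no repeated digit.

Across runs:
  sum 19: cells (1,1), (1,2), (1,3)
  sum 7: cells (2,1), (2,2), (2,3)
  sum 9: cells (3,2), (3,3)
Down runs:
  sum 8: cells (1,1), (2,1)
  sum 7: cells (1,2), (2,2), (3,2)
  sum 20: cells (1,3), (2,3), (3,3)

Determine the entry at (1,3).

9

7 in 3 cells must be {1,2,4}.
Only 4 fits (2,3) under both its across sum 7 and down sum 20.
Given what's placed, (3,3) must be 7 to fit the 9 across and 20 down.
(1,3) = 20 − 11 = 9 completes the 20 down.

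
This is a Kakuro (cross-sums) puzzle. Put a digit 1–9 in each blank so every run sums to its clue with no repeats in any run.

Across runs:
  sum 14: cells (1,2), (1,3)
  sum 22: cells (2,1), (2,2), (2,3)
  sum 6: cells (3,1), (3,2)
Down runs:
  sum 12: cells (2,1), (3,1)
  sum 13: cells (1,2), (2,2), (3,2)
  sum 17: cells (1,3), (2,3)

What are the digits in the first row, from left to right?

6 8

17 in 2 cells must be {8,9}.
Nothing is forced directly, so branch on (1,3), whose candidates are 8 or 9. If (1,3) = 9: that forces (1,2) = 5, (2,3) = 8, after which (2,2) would have to be in {5,9} for the 22 across but in {1,2,6,7} for the 13 down — contradiction. So (1,3) = 8.
(1,2) = 14 − 8 = 6 completes the 14 across.
(2,2) = 5: the only remaining digit allowed by both the 22 across and the 13 down.
(2,3) = 17 − 8 = 9 completes the 17 down.
(3,2) = 13 − 11 = 2 completes the 13 down.
(2,1) = 22 − 14 = 8 completes the 22 across.
(3,1) = 6 − 2 = 4 completes the 6 across.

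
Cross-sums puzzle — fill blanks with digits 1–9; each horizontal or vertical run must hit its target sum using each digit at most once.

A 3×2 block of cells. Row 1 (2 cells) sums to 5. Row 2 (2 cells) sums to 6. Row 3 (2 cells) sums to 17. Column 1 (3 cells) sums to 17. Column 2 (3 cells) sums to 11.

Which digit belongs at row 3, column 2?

17 in 2 cells must be {8,9}.
The 17 across and the 11 down share only 8, so (3,2) = 8.
(3,1) = 17 − 8 = 9 completes the 17 across.
Nothing is forced directly, so branch on (1,2), whose candidates are 1 or 2. If (1,2) = 1: then (1,1) would have to be in {4} for the 5 across but in {1,2,3,5,6,7} for the 17 down — contradiction. So (1,2) = 2.
(1,1) = 5 − 2 = 3 completes the 5 across.
(2,1) = 17 − 12 = 5 completes the 17 down.
(2,2) = 6 − 5 = 1 completes the 6 across.

8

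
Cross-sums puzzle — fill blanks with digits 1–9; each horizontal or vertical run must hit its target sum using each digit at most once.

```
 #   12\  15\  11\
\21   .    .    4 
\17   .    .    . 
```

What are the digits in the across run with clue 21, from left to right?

8 9 4

R2C3 = 11 − 4 = 7 completes the 11 down.
No cell is forced outright now. R1C1 can only be 8 or 9 (the digits allowed by both its 21 across and its 12 down). If R1C1 = 9: that forces R1C2 = 8, after which R2C1 would have to be in {1,2,4,6,8,9} for the 17 across but in {3} for the 12 down — contradiction. So R1C1 = 8.
R1C2 = 21 − 12 = 9 completes the 21 across.
R2C1 = 12 − 8 = 4 completes the 12 down.
R2C2 = 17 − 11 = 6 completes the 17 across.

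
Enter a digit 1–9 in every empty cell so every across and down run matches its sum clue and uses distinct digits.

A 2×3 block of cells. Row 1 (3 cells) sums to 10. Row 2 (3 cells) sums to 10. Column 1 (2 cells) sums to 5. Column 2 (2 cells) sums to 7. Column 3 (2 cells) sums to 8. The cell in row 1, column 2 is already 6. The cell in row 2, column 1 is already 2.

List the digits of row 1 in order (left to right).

3 6 1

(1,1) = 5 − 2 = 3 completes the 5 down.
(1,3) = 10 − 9 = 1 completes the 10 across.
(2,2) = 7 − 6 = 1 completes the 7 down.
(2,3) = 10 − 3 = 7 completes the 10 across.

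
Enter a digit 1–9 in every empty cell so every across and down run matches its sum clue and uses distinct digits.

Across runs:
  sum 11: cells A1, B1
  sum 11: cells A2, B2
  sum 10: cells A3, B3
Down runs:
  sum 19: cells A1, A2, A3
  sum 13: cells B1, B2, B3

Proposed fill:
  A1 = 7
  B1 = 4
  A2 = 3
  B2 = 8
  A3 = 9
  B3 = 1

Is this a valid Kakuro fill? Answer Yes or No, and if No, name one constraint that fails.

Across: 7+4=11; 3+8=11; 9+1=10. Down: 7+3+9=19; 4+8+1=13. No digit repeats within any run.

Yes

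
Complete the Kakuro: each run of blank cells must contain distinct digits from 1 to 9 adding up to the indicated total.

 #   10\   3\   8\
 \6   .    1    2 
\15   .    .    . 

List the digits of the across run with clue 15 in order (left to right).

7, 2, 6

6 in 3 cells must be {1,2,3}; 3 in 2 cells must be {1,2}.
R1C1 = 6 − 3 = 3 completes the 6 across.
R2C1 = 10 − 3 = 7 completes the 10 down.
R2C2 = 3 − 1 = 2 completes the 3 down.
R2C3 = 15 − 9 = 6 completes the 15 across.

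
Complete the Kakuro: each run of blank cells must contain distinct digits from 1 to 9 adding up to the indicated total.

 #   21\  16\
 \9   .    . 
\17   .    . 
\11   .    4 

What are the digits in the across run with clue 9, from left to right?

17 in 2 cells must be {8,9}.
Given what's placed, R2C2 must be 9 to fit the 17 across and 16 down.
R3C1 = 11 − 4 = 7 completes the 11 across.
R1C2 = 16 − 13 = 3 completes the 16 down.
R2C1 = 17 − 9 = 8 completes the 17 across.
R1C1 = 9 − 3 = 6 completes the 9 across.

6 3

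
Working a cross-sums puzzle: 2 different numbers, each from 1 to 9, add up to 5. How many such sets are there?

2 distinct digits from 1–9 sum between 3 and 17.
Enumerating: {1,4}, {2,3}.

2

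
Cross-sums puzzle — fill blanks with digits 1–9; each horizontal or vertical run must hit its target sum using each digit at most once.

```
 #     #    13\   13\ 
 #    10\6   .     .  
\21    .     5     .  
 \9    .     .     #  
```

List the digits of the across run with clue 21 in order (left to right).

7, 5, 9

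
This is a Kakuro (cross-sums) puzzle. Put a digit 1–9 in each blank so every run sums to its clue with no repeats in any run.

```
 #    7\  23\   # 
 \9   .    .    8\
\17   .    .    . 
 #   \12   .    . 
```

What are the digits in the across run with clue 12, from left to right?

23 in 3 cells must be {6,8,9}.
Nothing is forced directly, so branch on R3C2, whose candidates are 8 or 9. If R3C2 = 8: that forces R1C2 = 6, R2C2 = 9, after which R3C3 would have to be in {4} for the 12 across but in {1,2,3,5,6,7} for the 8 down — contradiction. So R3C2 = 9.
R3C3 = 12 − 9 = 3 completes the 12 across.
R2C3 = 8 − 3 = 5 completes the 8 down.
R2C2 = 8: the only remaining digit allowed by both the 17 across and the 23 down.
R1C2 = 23 − 17 = 6 completes the 23 down.
R2C1 = 17 − 13 = 4 completes the 17 across.
R1C1 = 9 − 6 = 3 completes the 9 across.

9 3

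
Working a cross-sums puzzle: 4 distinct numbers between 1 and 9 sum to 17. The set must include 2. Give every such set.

4 distinct digits from 1–9 sum between 10 and 30.
Keeping only sets containing 2.

{1,2,5,9}; {1,2,6,8}; {2,3,4,8}; {2,3,5,7}; {2,4,5,6}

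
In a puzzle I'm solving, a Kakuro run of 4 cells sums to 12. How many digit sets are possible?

4 distinct digits from 1–9 sum between 10 and 30.
Enumerating: {1,2,3,6}, {1,2,4,5}.

2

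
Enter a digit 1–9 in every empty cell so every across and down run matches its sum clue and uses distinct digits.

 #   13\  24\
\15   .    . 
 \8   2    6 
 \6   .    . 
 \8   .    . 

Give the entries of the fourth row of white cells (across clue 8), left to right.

1, 7

Nothing is forced directly, so branch on R3C1, whose candidates are 1 or 4. If R3C1 = 1: that forces R3C2 = 5, after which R4C2 would have to be in {1,2,3,5,6,7} for the 8 across but in {4,9} for the 24 down — contradiction. So R3C1 = 4.
Given what's placed, R1C1 must be 6 to fit the 15 across and 13 down.
R1C2 = 15 − 6 = 9 completes the 15 across.
R3C2 = 6 − 4 = 2 completes the 6 across.
R4C1 = 13 − 12 = 1 completes the 13 down.
R4C2 = 8 − 1 = 7 completes the 8 across.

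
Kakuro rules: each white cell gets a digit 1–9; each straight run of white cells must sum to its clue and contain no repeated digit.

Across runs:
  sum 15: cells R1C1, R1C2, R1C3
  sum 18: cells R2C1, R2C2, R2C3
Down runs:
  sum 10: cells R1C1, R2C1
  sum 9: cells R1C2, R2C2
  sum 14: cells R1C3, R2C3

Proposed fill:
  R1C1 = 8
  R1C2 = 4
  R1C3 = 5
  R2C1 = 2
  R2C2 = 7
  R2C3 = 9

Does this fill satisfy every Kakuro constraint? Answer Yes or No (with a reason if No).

No — the across run R1C1–R1C3 sums to 17, not 15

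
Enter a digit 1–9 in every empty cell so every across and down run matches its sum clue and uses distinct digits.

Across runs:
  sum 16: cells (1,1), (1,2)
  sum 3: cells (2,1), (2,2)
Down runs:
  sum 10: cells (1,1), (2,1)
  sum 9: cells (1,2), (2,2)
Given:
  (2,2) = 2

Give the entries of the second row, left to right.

1 2

16 in 2 cells must be {7,9}; 3 in 2 cells must be {1,2}.
(1,2) = 9 − 2 = 7 completes the 9 down.
(2,1) = 3 − 2 = 1 completes the 3 across.
(1,1) = 16 − 7 = 9 completes the 16 across.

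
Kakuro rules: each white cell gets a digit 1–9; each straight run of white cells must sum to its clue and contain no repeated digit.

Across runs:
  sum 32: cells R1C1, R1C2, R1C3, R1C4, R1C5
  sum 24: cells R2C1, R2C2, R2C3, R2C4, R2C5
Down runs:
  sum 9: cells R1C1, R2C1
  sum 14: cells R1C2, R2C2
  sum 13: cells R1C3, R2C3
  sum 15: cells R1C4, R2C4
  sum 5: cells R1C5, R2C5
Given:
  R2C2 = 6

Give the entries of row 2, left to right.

2, 6, 4, 9, 3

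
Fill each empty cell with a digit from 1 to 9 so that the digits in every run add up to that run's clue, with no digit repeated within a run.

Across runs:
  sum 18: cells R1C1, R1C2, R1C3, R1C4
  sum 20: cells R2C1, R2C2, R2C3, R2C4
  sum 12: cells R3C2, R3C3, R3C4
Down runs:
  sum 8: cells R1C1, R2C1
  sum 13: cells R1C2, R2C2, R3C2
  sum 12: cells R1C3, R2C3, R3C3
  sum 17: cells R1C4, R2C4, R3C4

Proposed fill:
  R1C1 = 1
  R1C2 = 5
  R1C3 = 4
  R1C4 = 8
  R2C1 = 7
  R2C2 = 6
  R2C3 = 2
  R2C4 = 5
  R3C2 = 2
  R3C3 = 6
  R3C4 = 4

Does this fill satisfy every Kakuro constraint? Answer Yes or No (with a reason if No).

Yes

Across: 1+5+4+8=18; 7+6+2+5=20; 2+6+4=12. Down: 1+7=8; 5+6+2=13; 4+2+6=12; 8+5+4=17. No digit repeats within any run.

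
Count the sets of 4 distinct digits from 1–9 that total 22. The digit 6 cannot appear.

6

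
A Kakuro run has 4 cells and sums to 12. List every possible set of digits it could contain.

{1,2,3,6}; {1,2,4,5}

4 distinct digits from 1–9 sum between 10 and 30.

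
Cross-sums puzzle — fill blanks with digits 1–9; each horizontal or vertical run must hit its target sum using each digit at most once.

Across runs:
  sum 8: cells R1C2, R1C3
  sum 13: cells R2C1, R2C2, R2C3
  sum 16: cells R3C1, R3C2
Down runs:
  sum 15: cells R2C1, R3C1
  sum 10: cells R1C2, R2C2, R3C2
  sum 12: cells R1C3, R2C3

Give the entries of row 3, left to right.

16 in 2 cells must be {7,9}.
The 16 across and the 10 down share only 7, so R3C2 = 7.
R3C1 = 16 − 7 = 9 completes the 16 across.
R2C1 = 15 − 9 = 6 completes the 15 down.
R2C2 = 2: the only remaining digit allowed by both the 13 across and the 10 down.
R2C3 = 13 − 8 = 5 completes the 13 across.
R1C2 = 10 − 9 = 1 completes the 10 down.
R1C3 = 8 − 1 = 7 completes the 8 across.

9, 7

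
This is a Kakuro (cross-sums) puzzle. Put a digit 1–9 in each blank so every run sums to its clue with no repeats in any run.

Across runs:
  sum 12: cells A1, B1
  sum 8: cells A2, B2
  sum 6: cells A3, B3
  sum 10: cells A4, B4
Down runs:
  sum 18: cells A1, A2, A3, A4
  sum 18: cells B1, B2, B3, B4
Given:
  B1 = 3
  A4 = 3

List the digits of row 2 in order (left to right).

A1 = 12 − 3 = 9 completes the 12 across.
B4 = 10 − 3 = 7 completes the 10 across.
B3 = 2: the only remaining digit allowed by both the 6 across and the 18 down.
B2 = 18 − 12 = 6 completes the 18 down.
A3 = 6 − 2 = 4 completes the 6 across.
A2 = 8 − 6 = 2 completes the 8 across.

2 6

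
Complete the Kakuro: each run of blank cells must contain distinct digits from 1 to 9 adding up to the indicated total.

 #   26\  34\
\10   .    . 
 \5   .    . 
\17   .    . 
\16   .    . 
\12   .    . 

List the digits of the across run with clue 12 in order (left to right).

5 7

17 in 2 cells must be {8,9}; 16 in 2 cells must be {7,9}; 34 in 5 cells must be {4,6,7,8,9}.
Only 4 fits R2C2 under both its across sum 5 and down sum 34.
R2C1 = 5 − 4 = 1 completes the 5 across.
Nothing is forced directly, so branch on R3C1, whose candidates are 8 or 9. If R3C1 = 8: that forces R3C2 = 9, R4C2 = 7, R5C2 = 8, R1C2 = 6, R4C1 = 9, after which R5C1 would have to be in {4} for the 12 across but in {2,3,5,6} for the 26 down — contradiction. So R3C1 = 9.
R3C2 = 17 − 9 = 8 completes the 17 across.
R4C1 = 7: the only remaining digit allowed by both the 16 across and the 26 down.
R4C2 = 16 − 7 = 9 completes the 16 across.
Given what's placed, R5C2 must be 7 to fit the 12 across and 34 down.
R1C2 = 34 − 28 = 6 completes the 34 down.
R5C1 = 12 − 7 = 5 completes the 12 across.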